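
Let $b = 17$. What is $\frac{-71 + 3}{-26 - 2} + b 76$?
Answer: $\frac{9061}{7} \approx 1294.4$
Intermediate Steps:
$\frac{-71 + 3}{-26 - 2} + b 76 = \frac{-71 + 3}{-26 - 2} + 17 \cdot 76 = - \frac{68}{-28} + 1292 = \left(-68\right) \left(- \frac{1}{28}\right) + 1292 = \frac{17}{7} + 1292 = \frac{9061}{7}$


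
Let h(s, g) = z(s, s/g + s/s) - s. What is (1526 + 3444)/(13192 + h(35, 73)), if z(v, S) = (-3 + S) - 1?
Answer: 362810/960277 ≈ 0.37782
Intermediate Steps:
z(v, S) = -4 + S
h(s, g) = -3 - s + s/g (h(s, g) = (-4 + (s/g + s/s)) - s = (-4 + (s/g + 1)) - s = (-4 + (1 + s/g)) - s = (-3 + s/g) - s = -3 - s + s/g)
(1526 + 3444)/(13192 + h(35, 73)) = (1526 + 3444)/(13192 + (-3 - 1*35 + 35/73)) = 4970/(13192 + (-3 - 35 + 35*(1/73))) = 4970/(13192 + (-3 - 35 + 35/73)) = 4970/(13192 - 2739/73) = 4970/(960277/73) = 4970*(73/960277) = 362810/960277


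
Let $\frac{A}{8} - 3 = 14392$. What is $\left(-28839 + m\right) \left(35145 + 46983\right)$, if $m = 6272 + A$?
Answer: $7604477904$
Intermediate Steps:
$A = 115160$ ($A = 24 + 8 \cdot 14392 = 24 + 115136 = 115160$)
$m = 121432$ ($m = 6272 + 115160 = 121432$)
$\left(-28839 + m\right) \left(35145 + 46983\right) = \left(-28839 + 121432\right) \left(35145 + 46983\right) = 92593 \cdot 82128 = 7604477904$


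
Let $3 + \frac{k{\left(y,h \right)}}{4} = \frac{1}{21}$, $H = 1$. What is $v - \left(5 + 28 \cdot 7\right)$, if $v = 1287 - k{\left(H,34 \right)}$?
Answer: $\frac{23054}{21} \approx 1097.8$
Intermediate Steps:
$k{\left(y,h \right)} = - \frac{248}{21}$ ($k{\left(y,h \right)} = -12 + \frac{4}{21} = - \frac{248}{21}$)
$v = \frac{27275}{21}$ ($v = 1287 - - \frac{248}{21} = 1287 + \frac{248}{21} = \frac{27275}{21} \approx 1298.8$)
$v - \left(5 + 28 \cdot 7\right) = \frac{27275}{21} - \left(5 + 28 \cdot 7\right) = \frac{27275}{21} - \left(5 + 196\right) = \frac{27275}{21} - 201 = \frac{23054}{21}$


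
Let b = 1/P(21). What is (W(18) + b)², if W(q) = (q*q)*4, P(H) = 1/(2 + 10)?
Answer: 1710864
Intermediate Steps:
P(H) = 1/12
W(q) = 4*q² (W(q) = q²*4 = 4*q²)
b = 12 (b = 1/(1/12) = 12)
(W(18) + b)² = (4*18² + 12)² = (4*324 + 12)² = (1296 + 12)² = 1308² = 1710864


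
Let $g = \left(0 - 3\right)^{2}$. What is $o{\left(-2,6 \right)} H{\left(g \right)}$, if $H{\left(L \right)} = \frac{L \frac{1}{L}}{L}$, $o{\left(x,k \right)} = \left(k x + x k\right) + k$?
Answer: $-2$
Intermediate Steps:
$o{\left(x,k \right)} = k + 2 k x$ ($o{\left(x,k \right)} = \left(k x + k x\right) + k = 2 k x + k = k + 2 k x$)
$g = 9$ ($g = \left(-3\right)^{2} = 9$)
$H{\left(L \right)} = \frac{1}{L}$ ($H{\left(L \right)} = 1 \frac{1}{L} = \frac{1}{L}$)
$o{\left(-2,6 \right)} H{\left(g \right)} = \frac{6 \left(1 + 2 \left(-2\right)\right)}{9} = 6 \left(1 - 4\right) \frac{1}{9} = 6 \left(-3\right) \frac{1}{9} = \left(-18\right) \frac{1}{9} = -2$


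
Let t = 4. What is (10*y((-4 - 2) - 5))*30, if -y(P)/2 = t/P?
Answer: 2400/11 ≈ 218.18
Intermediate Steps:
y(P) = -8/P
(10*y((-4 - 2) - 5))*30 = (10*(-8/((-4 - 2) - 5)))*30 = (10*(-8/(-6 - 5)))*30 = (10*(-8/(-11)))*30 = (10*(-8*(-1/11)))*30 = (10*(8/11))*30 = (80/11)*30 = 2400/11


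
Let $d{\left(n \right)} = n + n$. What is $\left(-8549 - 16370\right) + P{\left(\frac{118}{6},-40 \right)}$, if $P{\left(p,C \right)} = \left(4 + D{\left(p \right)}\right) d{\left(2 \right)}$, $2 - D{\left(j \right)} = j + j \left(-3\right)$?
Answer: $- \frac{74213}{3} \approx -24738.0$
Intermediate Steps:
$d{\left(n \right)} = 2 n$
$D{\left(j \right)} = 2 + 2 j$ ($D{\left(j \right)} = 2 - \left(j + j \left(-3\right)\right) = 2 - \left(j - 3 j\right) = 2 - - 2 j = 2 + 2 j$)
$P{\left(p,C \right)} = 24 + 8 p$ ($P{\left(p,C \right)} = \left(4 + \left(2 + 2 p\right)\right) 2 \cdot 2 = \left(6 + 2 p\right) 4 = 24 + 8 p$)
$\left(-8549 - 16370\right) + P{\left(\frac{118}{6},-40 \right)} = \left(-8549 - 16370\right) + \left(24 + 8 \cdot \frac{118}{6}\right) = -24919 + \left(24 + 8 \cdot 118 \cdot \frac{1}{6}\right) = -24919 + \left(24 + 8 \cdot \frac{59}{3}\right) = -24919 + \left(24 + \frac{472}{3}\right) = -24919 + \frac{544}{3} = - \frac{74213}{3}$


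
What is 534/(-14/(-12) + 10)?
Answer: 3204/67 ≈ 47.821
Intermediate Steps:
534/(-14/(-12) + 10) = 534/(-1/12*(-14) + 10) = 534/(7/6 + 10) = 534/(67/6) = 534*(6/67) = 3204/67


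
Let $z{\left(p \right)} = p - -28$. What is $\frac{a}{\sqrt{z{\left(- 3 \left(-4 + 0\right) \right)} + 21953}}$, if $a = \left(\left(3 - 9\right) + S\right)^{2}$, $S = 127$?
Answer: $\frac{14641 \sqrt{21993}}{21993} \approx 98.725$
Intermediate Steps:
$a = 14641$ ($a = \left(\left(3 - 9\right) + 127\right)^{2} = \left(-6 + 127\right)^{2} = 121^{2} = 14641$)
$z{\left(p \right)} = 28 + p$ ($z{\left(p \right)} = p + 28 = 28 + p$)
$\frac{a}{\sqrt{z{\left(- 3 \left(-4 + 0\right) \right)} + 21953}} = \frac{14641}{\sqrt{\left(28 - 3 \left(-4 + 0\right)\right) + 21953}} = \frac{14641}{\sqrt{\left(28 - -12\right) + 21953}} = \frac{14641}{\sqrt{\left(28 + 12\right) + 21953}} = \frac{14641}{\sqrt{40 + 21953}} = \frac{14641}{\sqrt{21993}} = 14641 \frac{\sqrt{21993}}{21993} = \frac{14641 \sqrt{21993}}{21993}$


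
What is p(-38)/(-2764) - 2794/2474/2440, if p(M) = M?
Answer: 27708333/2085631480 ≈ 0.013285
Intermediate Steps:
p(-38)/(-2764) - 2794/2474/2440 = -38/(-2764) - 2794/2474/2440 = -38*(-1/2764) - 2794*1/2474*(1/2440) = 19/1382 - 1397/1237*1/2440 = 19/1382 - 1397/3018280 = 27708333/2085631480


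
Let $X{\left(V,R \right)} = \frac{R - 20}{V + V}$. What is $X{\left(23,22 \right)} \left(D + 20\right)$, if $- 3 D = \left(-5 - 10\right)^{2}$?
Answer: $- \frac{55}{23} \approx -2.3913$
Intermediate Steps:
$X{\left(V,R \right)} = \frac{-20 + R}{2 V}$
$D = -75$ ($D = - \frac{\left(-5 - 10\right)^{2}}{3} = - \frac{\left(-15\right)^{2}}{3} = \left(- \frac{1}{3}\right) 225 = -75$)
$X{\left(23,22 \right)} \left(D + 20\right) = \frac{-20 + 22}{2 \cdot 23} \left(-75 + 20\right) = \frac{1}{2} \cdot \frac{1}{23} \cdot 2 \left(-55\right) = \frac{1}{23} \left(-55\right) = - \frac{55}{23}$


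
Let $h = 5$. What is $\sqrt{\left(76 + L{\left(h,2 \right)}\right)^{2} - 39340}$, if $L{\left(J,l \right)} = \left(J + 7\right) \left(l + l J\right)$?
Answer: $2 \sqrt{2265} \approx 95.184$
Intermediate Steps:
$L{\left(J,l \right)} = \left(7 + J\right) \left(l + J l\right)$
$\sqrt{\left(76 + L{\left(h,2 \right)}\right)^{2} - 39340} = \sqrt{\left(76 + 2 \left(7 + 5^{2} + 8 \cdot 5\right)\right)^{2} - 39340} = \sqrt{\left(76 + 2 \left(7 + 25 + 40\right)\right)^{2} - 39340} = \sqrt{\left(76 + 2 \cdot 72\right)^{2} - 39340} = \sqrt{\left(76 + 144\right)^{2} - 39340} = \sqrt{220^{2} - 39340} = \sqrt{48400 - 39340} = \sqrt{9060} = 2 \sqrt{2265}$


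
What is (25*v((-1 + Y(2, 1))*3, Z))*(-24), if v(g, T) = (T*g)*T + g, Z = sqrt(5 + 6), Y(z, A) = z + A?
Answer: -43200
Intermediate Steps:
Y(z, A) = A + z
Z = sqrt(11) ≈ 3.3166
v(g, T) = g + g*T**2 (v(g, T) = g*T**2 + g = g + g*T**2)
(25*v((-1 + Y(2, 1))*3, Z))*(-24) = (25*(((-1 + (1 + 2))*3)*(1 + (sqrt(11))**2)))*(-24) = (25*(((-1 + 3)*3)*(1 + 11)))*(-24) = (25*((2*3)*12))*(-24) = (25*(6*12))*(-24) = (25*72)*(-24) = 1800*(-24) = -43200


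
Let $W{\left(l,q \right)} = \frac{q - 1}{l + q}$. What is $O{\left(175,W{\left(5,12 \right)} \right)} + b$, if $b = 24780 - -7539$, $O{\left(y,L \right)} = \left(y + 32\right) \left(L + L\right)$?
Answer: $\frac{553977}{17} \approx 32587.0$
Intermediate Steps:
$W{\left(l,q \right)} = \frac{-1 + q}{l + q}$
$O{\left(y,L \right)} = 2 L \left(32 + y\right)$ ($O{\left(y,L \right)} = \left(32 + y\right) 2 L = 2 L \left(32 + y\right)$)
$b = 32319$ ($b = 24780 + 7539 = 32319$)
$O{\left(175,W{\left(5,12 \right)} \right)} + b = 2 \frac{-1 + 12}{5 + 12} \left(32 + 175\right) + 32319 = 2 \cdot \frac{1}{17} \cdot 11 \cdot 207 + 32319 = 2 \cdot \frac{11}{17} \cdot 207 + 32319 = \frac{4554}{17} + 32319 = \frac{553977}{17}$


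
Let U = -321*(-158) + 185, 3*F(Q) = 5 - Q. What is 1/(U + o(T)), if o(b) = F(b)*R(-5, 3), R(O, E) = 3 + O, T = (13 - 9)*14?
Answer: 1/50937 ≈ 1.9632e-5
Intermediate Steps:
T = 56 (T = 4*14 = 56)
F(Q) = 5/3 - Q/3 (F(Q) = (5 - Q)/3 = 5/3 - Q/3)
o(b) = -10/3 + 2*b/3 (o(b) = (5/3 - b/3)*(3 - 5) = (5/3 - b/3)*(-2) = -10/3 + 2*b/3)
U = 50903 (U = 50718 + 185 = 50903)
1/(U + o(T)) = 1/(50903 + (-10/3 + (⅔)*56)) = 1/(50903 + (-10/3 + 112/3)) = 1/(50903 + 34) = 1/50937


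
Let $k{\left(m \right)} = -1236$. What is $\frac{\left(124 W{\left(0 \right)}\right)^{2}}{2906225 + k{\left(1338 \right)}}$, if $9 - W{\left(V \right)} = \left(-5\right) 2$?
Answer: $\frac{5550736}{2904989} \approx 1.9108$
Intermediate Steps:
$W{\left(V \right)} = 19$ ($W{\left(V \right)} = 9 - \left(-5\right) 2 = 9 - -10 = 9 + 10 = 19$)
$\frac{\left(124 W{\left(0 \right)}\right)^{2}}{2906225 + k{\left(1338 \right)}} = \frac{\left(124 \cdot 19\right)^{2}}{2906225 - 1236} = \frac{2356^{2}}{2904989} = 5550736 \cdot \frac{1}{2904989} = \frac{5550736}{2904989}$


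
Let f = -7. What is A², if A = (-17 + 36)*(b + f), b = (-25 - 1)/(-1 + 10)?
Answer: 2859481/81 ≈ 35302.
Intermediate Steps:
b = -26/9 ≈ -2.8889
A = -1691/9 (A = (-17 + 36)*(-26/9 - 7) = 19*(-89/9) = -1691/9 ≈ -187.89)
A² = (-1691/9)² = 2859481/81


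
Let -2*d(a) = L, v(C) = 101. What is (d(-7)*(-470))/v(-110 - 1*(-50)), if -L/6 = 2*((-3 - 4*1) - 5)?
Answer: 33840/101 ≈ 335.05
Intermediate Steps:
L = 144 (L = -12*((-3 - 4*1) - 5) = -12*((-3 - 4) - 5) = -12*(-7 - 5) = -12*(-12) = -6*(-24) = 144)
d(a) = -72 (d(a) = -½*144 = -72)
(d(-7)*(-470))/v(-110 - 1*(-50)) = -72*(-470)/101 = 33840*(1/101) = 33840/101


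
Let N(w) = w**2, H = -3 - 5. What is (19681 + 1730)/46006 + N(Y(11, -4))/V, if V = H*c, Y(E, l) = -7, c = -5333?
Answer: 457866599/981399992 ≈ 0.46654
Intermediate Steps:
H = -8
V = 42664 (V = -8*(-5333) = 42664)
(19681 + 1730)/46006 + N(Y(11, -4))/V = (19681 + 1730)/46006 + (-7)**2/42664 = 21411*(1/46006) + 49*(1/42664) = 21411/46006 + 49/42664 = 457866599/981399992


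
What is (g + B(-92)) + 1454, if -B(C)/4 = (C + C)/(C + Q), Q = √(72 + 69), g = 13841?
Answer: 127232573/8323 - 736*√141/8323 ≈ 15286.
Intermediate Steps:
Q = √141 ≈ 11.874
B(C) = -8*C/(C + √141) (B(C) = -4*(C + C)/(C + √141) = -4*2*C/(C + √141) = -8*C/(C + √141))
(g + B(-92)) + 1454 = (13841 - 8*(-92)/(-92 + √141)) + 1454 = (13841 + 736/(-92 + √141)) + 1454 = 15295 + 736/(-92 + √141)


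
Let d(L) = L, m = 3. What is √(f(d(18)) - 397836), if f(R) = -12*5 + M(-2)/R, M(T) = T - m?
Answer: I*√14324266/6 ≈ 630.79*I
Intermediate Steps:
M(T) = -3 + T (M(T) = T - 1*3 = T - 3 = -3 + T)
f(R) = -60 - 5/R (f(R) = -12*5 + (-3 - 2)/R = -60 - 5/R)
√(f(d(18)) - 397836) = √((-60 - 5/18) - 397836) = √(-1085/18 - 397836) = √(-7162133/18) = I*√14324266/6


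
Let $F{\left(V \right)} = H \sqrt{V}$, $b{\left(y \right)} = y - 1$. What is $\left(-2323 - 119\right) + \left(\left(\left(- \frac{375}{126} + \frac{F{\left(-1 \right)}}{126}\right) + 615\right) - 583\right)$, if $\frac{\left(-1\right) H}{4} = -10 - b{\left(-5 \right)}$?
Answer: $- \frac{101345}{42} + \frac{8 i}{63} \approx -2413.0 + 0.12698 i$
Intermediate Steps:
$b{\left(y \right)} = -1 + y$
$H = 16$ ($H = - 4 \left(-10 - \left(-1 - 5\right)\right) = - 4 \left(-10 - -6\right) = - 4 \left(-10 + 6\right) = \left(-4\right) \left(-4\right) = 16$)
$F{\left(V \right)} = 16 \sqrt{V}$
$\left(-2323 - 119\right) + \left(\left(\left(- \frac{375}{126} + \frac{F{\left(-1 \right)}}{126}\right) + 615\right) - 583\right) = \left(-2323 - 119\right) - \left(- \frac{1219}{42} - \frac{16 \sqrt{-1}}{126}\right) = -2442 - \left(- \frac{1219}{42} - 16 i \frac{1}{126}\right) = -2442 - \left(- \frac{1219}{42} - \frac{8 i}{63}\right) = -2442 + \left(\frac{1219}{42} + \frac{8 i}{63}\right) = - \frac{101345}{42} + \frac{8 i}{63}$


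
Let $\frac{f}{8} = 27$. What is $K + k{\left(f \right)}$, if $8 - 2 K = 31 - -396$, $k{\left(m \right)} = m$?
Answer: $\frac{13}{2} \approx 6.5$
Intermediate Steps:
$f = 216$ ($f = 8 \cdot 27 = 216$)
$K = - \frac{419}{2}$ ($K = 4 - \frac{31 - -396}{2} = 4 - \frac{31 + 396}{2} = 4 - \frac{427}{2} = - \frac{419}{2} \approx -209.5$)
$K + k{\left(f \right)} = - \frac{419}{2} + 216 = \frac{13}{2}$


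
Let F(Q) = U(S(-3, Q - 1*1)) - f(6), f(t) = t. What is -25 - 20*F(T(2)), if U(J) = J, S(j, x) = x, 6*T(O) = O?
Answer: 325/3 ≈ 108.33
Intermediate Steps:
T(O) = O/6
F(Q) = -7 + Q (F(Q) = (Q - 1*1) - 1*6 = (Q - 1) - 6 = (-1 + Q) - 6 = -7 + Q)
-25 - 20*F(T(2)) = -25 - 20*(-7 + (⅙)*2) = -25 - 20*(-7 + ⅓) = -25 - 20*(-20/3) = -25 + 400/3 = 325/3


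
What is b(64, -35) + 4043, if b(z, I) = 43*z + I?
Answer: 6760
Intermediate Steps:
b(z, I) = I + 43*z
b(64, -35) + 4043 = (-35 + 43*64) + 4043 = (-35 + 2752) + 4043 = 2717 + 4043 = 6760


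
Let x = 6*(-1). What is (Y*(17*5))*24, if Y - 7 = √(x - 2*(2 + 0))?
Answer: 14280 + 2040*I*√10 ≈ 14280.0 + 6451.0*I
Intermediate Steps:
x = -6
Y = 7 + I*√10 (Y = 7 + √(-6 - 2*(2 + 0)) = 7 + √(-6 - 2*2) = 7 + √(-6 - 4) = 7 + √(-10) = 7 + I*√10 ≈ 7.0 + 3.1623*I)
(Y*(17*5))*24 = ((7 + I*√10)*(17*5))*24 = ((7 + I*√10)*85)*24 = (595 + 85*I*√10)*24 = 14280 + 2040*I*√10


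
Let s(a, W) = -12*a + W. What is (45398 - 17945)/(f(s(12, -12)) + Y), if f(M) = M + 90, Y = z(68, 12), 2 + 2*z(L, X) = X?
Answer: -27453/61 ≈ -450.05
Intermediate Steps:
z(L, X) = -1 + X/2
s(a, W) = W - 12*a
Y = 5 (Y = -1 + (½)*12 = -1 + 6 = 5)
f(M) = 90 + M
(45398 - 17945)/(f(s(12, -12)) + Y) = (45398 - 17945)/((90 + (-12 - 12*12)) + 5) = 27453/((90 + (-12 - 144)) + 5) = 27453/((90 - 156) + 5) = 27453/(-66 + 5) = 27453/(-61) = 27453*(-1/61) = -27453/61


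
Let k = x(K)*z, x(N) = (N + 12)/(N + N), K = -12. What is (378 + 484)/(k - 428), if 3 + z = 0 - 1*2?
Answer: -431/214 ≈ -2.0140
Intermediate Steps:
x(N) = (12 + N)/(2*N) (x(N) = (12 + N)/((2*N)) = (12 + N)*(1/(2*N)) = (12 + N)/(2*N))
z = -5 (z = -3 + (0 - 1*2) = -3 + (0 - 2) = -3 - 2 = -5)
k = 0 (k = ((1/2)*(12 - 12)/(-12))*(-5) = ((1/2)*(-1/12)*0)*(-5) = 0*(-5) = 0)
(378 + 484)/(k - 428) = (378 + 484)/(0 - 428) = 862/(-428) = 862*(-1/428) = -431/214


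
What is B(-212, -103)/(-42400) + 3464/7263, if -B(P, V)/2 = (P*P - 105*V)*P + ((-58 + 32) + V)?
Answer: -85782754931/153975600 ≈ -557.12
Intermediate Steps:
B(P, V) = 52 - 2*V - 2*P*(P² - 105*V) (B(P, V) = -2*((P*P - 105*V)*P + ((-58 + 32) + V)) = -2*((P² - 105*V)*P + (-26 + V)) = -2*(P*(P² - 105*V) + (-26 + V)) = -2*(-26 + V + P*(P² - 105*V)) = 52 - 2*V - 2*P*(P² - 105*V))
B(-212, -103)/(-42400) + 3464/7263 = (52 - 2*(-103) - 2*(-212)³ + 210*(-212)*(-103))/(-42400) + 3464/7263 = (52 + 206 - 2*(-9528128) + 4585560)*(-1/42400) + 3464*(1/7263) = (52 + 206 + 19056256 + 4585560)*(-1/42400) + 3464/7263 = 23642074*(-1/42400) + 3464/7263 = -11821037/21200 + 3464/7263 = -85782754931/153975600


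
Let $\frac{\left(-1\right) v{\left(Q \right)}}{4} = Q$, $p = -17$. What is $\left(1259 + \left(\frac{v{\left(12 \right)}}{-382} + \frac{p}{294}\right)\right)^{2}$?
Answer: $\frac{4998729675873025}{3153271716} \approx 1.5853 \cdot 10^{6}$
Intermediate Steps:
$v{\left(Q \right)} = - 4 Q$
$\left(1259 + \left(\frac{v{\left(12 \right)}}{-382} + \frac{p}{294}\right)\right)^{2} = \left(1259 - \left(\frac{17}{294} - \frac{\left(-4\right) 12}{-382}\right)\right)^{2} = \left(1259 - - \frac{3809}{56154}\right)^{2} = \left(1259 + \left(\frac{24}{191} - \frac{17}{294}\right)\right)^{2} = \left(1259 + \frac{3809}{56154}\right)^{2} = \left(\frac{70701695}{56154}\right)^{2} = \frac{4998729675873025}{3153271716}$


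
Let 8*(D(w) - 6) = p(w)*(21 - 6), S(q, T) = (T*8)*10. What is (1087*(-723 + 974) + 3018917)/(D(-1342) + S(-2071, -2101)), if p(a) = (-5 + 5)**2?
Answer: -1645877/84037 ≈ -19.585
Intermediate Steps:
S(q, T) = 80*T (S(q, T) = (8*T)*10 = 80*T)
p(a) = 0 (p(a) = 0**2 = 0)
D(w) = 6 (D(w) = 6 + (0*(21 - 6))/8 = 6 + (0*15)/8 = 6 + (1/8)*0 = 6 + 0 = 6)
(1087*(-723 + 974) + 3018917)/(D(-1342) + S(-2071, -2101)) = (1087*(-723 + 974) + 3018917)/(6 + 80*(-2101)) = (1087*251 + 3018917)/(6 - 168080) = (272837 + 3018917)/(-168074) = 3291754*(-1/168074) = -1645877/84037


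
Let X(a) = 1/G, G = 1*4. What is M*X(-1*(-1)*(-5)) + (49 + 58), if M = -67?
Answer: 361/4 ≈ 90.250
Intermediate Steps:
G = 4
X(a) = ¼ (X(a) = 1/4 = ¼)
M*X(-1*(-1)*(-5)) + (49 + 58) = -67*¼ + (49 + 58) = -67/4 + 107 = 361/4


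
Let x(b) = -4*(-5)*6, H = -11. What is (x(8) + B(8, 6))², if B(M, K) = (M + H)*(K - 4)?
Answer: 12996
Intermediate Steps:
x(b) = 120 (x(b) = 20*6 = 120)
B(M, K) = (-11 + M)*(-4 + K) (B(M, K) = (M - 11)*(K - 4) = (-11 + M)*(-4 + K))
(x(8) + B(8, 6))² = (120 + (44 - 11*6 - 4*8 + 6*8))² = (120 + (44 - 66 - 32 + 48))² = (120 - 6)² = 114² = 12996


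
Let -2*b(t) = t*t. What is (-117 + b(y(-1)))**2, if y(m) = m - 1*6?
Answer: 80089/4 ≈ 20022.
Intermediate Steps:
y(m) = -6 + m (y(m) = m - 6 = -6 + m)
b(t) = -t**2/2 (b(t) = -t*t/2 = -t**2/2)
(-117 + b(y(-1)))**2 = (-117 - (-6 - 1)**2/2)**2 = (-117 - 1/2*(-7)**2)**2 = (-117 - 1/2*49)**2 = (-117 - 49/2)**2 = (-283/2)**2 = 80089/4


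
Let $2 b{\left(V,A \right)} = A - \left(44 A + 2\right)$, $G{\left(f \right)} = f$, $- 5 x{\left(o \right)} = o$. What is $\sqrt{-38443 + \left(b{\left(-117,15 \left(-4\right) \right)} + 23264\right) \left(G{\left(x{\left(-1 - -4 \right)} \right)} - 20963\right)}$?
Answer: $\frac{i \sqrt{12868942845}}{5} \approx 22688.0 i$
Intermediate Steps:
$x{\left(o \right)} = - \frac{o}{5}$
$b{\left(V,A \right)} = -1 - \frac{43 A}{2}$ ($b{\left(V,A \right)} = \frac{A - \left(44 A + 2\right)}{2} = \frac{A - \left(2 + 44 A\right)}{2} = \frac{-2 - 43 A}{2} = -1 - \frac{43 A}{2}$)
$\sqrt{-38443 + \left(b{\left(-117,15 \left(-4\right) \right)} + 23264\right) \left(G{\left(x{\left(-1 - -4 \right)} \right)} - 20963\right)} = \sqrt{-38443 + \left(\left(-1 - \frac{43 \cdot 15 \left(-4\right)}{2}\right) + 23264\right) \left(- \frac{-1 - -4}{5} - 20963\right)} = \sqrt{-38443 + \left(\left(-1 - -1290\right) + 23264\right) \left(- \frac{-1 + 4}{5} - 20963\right)} = \sqrt{-38443 + \left(\left(-1 + 1290\right) + 23264\right) \left(\left(- \frac{1}{5}\right) 3 - 20963\right)} = \sqrt{-38443 + \left(1289 + 23264\right) \left(- \frac{3}{5} - 20963\right)} = \sqrt{-38443 + 24553 \left(- \frac{104818}{5}\right)} = \sqrt{-38443 - \frac{2573596354}{5}} = \sqrt{- \frac{2573788569}{5}} = \frac{i \sqrt{12868942845}}{5}$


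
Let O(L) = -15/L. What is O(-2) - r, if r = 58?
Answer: -101/2 ≈ -50.500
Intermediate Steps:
O(-2) - r = -15/(-2) - 1*58 = -15*(-½) - 58 = 15/2 - 58 = -101/2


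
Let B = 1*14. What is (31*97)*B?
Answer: 42098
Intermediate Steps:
B = 14
(31*97)*B = (31*97)*14 = 3007*14 = 42098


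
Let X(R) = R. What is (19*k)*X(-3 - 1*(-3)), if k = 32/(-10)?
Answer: 0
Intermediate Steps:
k = -16/5 (k = 32*(-1/10) = -16/5 ≈ -3.2000)
(19*k)*X(-3 - 1*(-3)) = (19*(-16/5))*(-3 - 1*(-3)) = -304*(-3 + 3)/5 = -304/5*0 = 0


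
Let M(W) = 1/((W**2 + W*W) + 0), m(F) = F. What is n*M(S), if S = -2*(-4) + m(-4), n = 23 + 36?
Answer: 59/32 ≈ 1.8438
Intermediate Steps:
n = 59
S = 4 (S = -2*(-4) - 4 = 8 - 4 = 4)
M(W) = 1/(2*W**2) (M(W) = 1/((W**2 + W**2) + 0) = 1/(2*W**2 + 0) = 1/(2*W**2))
n*M(S) = 59*((1/2)/4**2) = 59*((1/2)*(1/16)) = 59*(1/32) = 59/32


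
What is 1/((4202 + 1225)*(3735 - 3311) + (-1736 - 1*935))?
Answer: 1/2298377 ≈ 4.3509e-7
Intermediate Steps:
1/((4202 + 1225)*(3735 - 3311) + (-1736 - 1*935)) = 1/(5427*424 + (-1736 - 935)) = 1/(2301048 - 2671) = 1/2298377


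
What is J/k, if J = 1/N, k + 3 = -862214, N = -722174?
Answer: 1/622670699758 ≈ 1.6060e-12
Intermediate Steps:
k = -862217 (k = -3 - 862214 = -862217)
J = -1/722174 (J = 1/(-722174) = -1/722174 ≈ -1.3847e-6)
J/k = -1/722174/(-862217) = -1/722174*(-1/862217) = 1/622670699758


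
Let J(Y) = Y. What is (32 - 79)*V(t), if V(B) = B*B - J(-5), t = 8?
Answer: -3243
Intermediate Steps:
V(B) = 5 + B**2 (V(B) = B*B - 1*(-5) = B**2 + 5 = 5 + B**2)
(32 - 79)*V(t) = (32 - 79)*(5 + 8**2) = -47*(5 + 64) = -47*69 = -3243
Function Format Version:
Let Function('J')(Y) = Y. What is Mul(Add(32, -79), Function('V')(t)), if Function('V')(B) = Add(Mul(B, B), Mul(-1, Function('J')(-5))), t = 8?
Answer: -3243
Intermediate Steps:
Function('V')(B) = Add(5, Pow(B, 2)) (Function('V')(B) = Add(Mul(B, B), Mul(-1, -5)) = Add(Pow(B, 2), 5) = Add(5, Pow(B, 2)))
Mul(Add(32, -79), Function('V')(t)) = Mul(Add(32, -79), Add(5, Pow(8, 2))) = Mul(-47, Add(5, 64)) = Mul(-47, 69) = -3243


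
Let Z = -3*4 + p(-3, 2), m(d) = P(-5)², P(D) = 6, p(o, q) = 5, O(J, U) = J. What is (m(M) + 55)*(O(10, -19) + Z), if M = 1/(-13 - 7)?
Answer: 273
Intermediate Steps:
M = -1/20 (M = 1/(-20) = -1/20 ≈ -0.050000)
m(d) = 36 (m(d) = 6² = 36)
Z = -7 (Z = -3*4 + 5 = -12 + 5 = -7)
(m(M) + 55)*(O(10, -19) + Z) = (36 + 55)*(10 - 7) = 91*3 = 273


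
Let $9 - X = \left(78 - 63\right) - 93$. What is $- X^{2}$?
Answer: $-7569$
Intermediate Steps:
$X = 87$ ($X = 9 - \left(\left(78 - 63\right) - 93\right) = 9 - \left(15 - 93\right) = 9 - -78 = 9 + 78 = 87$)
$- X^{2} = - 87^{2} = \left(-1\right) 7569 = -7569$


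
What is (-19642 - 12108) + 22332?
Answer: -9418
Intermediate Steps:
(-19642 - 12108) + 22332 = -31750 + 22332 = -9418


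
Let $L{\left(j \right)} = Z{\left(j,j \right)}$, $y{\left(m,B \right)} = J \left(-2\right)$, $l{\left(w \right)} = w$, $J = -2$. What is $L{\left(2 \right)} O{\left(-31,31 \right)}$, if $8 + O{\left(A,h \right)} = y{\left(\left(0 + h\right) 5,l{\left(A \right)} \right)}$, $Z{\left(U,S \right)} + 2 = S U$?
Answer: $-8$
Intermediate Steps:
$Z{\left(U,S \right)} = -2 + S U$
$y{\left(m,B \right)} = 4$ ($y{\left(m,B \right)} = \left(-2\right) \left(-2\right) = 4$)
$L{\left(j \right)} = -2 + j^{2}$ ($L{\left(j \right)} = -2 + j j = -2 + j^{2}$)
$O{\left(A,h \right)} = -4$ ($O{\left(A,h \right)} = -8 + 4 = -4$)
$L{\left(2 \right)} O{\left(-31,31 \right)} = \left(-2 + 2^{2}\right) \left(-4\right) = \left(-2 + 4\right) \left(-4\right) = 2 \left(-4\right) = -8$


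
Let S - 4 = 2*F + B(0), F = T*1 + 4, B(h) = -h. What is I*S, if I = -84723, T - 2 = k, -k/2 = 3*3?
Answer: 1694460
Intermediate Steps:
k = -18 (k = -6*3 = -2*9 = -18)
T = -16 (T = 2 - 18 = -16)
F = -12 (F = -16*1 + 4 = -16 + 4 = -12)
S = -20 (S = 4 + (2*(-12) - 1*0) = 4 + (-24 + 0) = 4 - 24 = -20)
I*S = -84723*(-20) = 1694460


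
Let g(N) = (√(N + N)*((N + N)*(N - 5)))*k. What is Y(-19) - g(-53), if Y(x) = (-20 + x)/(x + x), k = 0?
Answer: 39/38 ≈ 1.0263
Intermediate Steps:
Y(x) = (-20 + x)/(2*x) (Y(x) = (-20 + x)/((2*x)) = (-20 + x)*(1/(2*x)) = (-20 + x)/(2*x))
g(N) = 0 (g(N) = (√(N + N)*((N + N)*(N - 5)))*0 = (√(2*N)*((2*N)*(-5 + N)))*0 = ((√2*√N)*(2*N*(-5 + N)))*0 = (2*√2*N^(3/2)*(-5 + N))*0 = 0)
Y(-19) - g(-53) = (½)*(-20 - 19)/(-19) - 1*0 = (½)*(-1/19)*(-39) + 0 = 39/38 + 0 = 39/38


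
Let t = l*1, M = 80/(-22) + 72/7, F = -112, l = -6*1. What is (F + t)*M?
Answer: -60416/77 ≈ -784.62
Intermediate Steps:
l = -6
M = 512/77 (M = 80*(-1/22) + 72*(1/7) = -40/11 + 72/7 = 512/77 ≈ 6.6494)
t = -6 (t = -6*1 = -6)
(F + t)*M = (-112 - 6)*(512/77) = -118*512/77 = -60416/77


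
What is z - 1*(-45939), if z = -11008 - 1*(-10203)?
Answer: 45134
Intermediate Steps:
z = -805 (z = -11008 + 10203 = -805)
z - 1*(-45939) = -805 - 1*(-45939) = -805 + 45939 = 45134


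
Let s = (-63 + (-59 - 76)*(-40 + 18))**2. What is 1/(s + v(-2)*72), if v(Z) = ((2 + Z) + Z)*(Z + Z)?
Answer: 1/8451225 ≈ 1.1833e-7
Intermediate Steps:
v(Z) = 2*Z*(2 + 2*Z) (v(Z) = (2 + 2*Z)*(2*Z) = 2*Z*(2 + 2*Z))
s = 8450649 (s = (-63 - 135*(-22))**2 = (-63 + 2970)**2 = 2907**2 = 8450649)
1/(s + v(-2)*72) = 1/(8450649 + (4*(-2)*(1 - 2))*72) = 1/(8450649 + (4*(-2)*(-1))*72) = 1/(8450649 + 8*72) = 1/(8450649 + 576) = 1/8451225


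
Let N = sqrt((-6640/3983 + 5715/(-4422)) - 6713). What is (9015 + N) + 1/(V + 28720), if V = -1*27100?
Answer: 14604301/1620 + I*sqrt(231485422731390982)/5870942 ≈ 9015.0 + 81.951*I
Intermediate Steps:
V = -27100
N = I*sqrt(231485422731390982)/5870942 (N = sqrt((-6640*1/3983 + 5715*(-1/4422)) - 6713) = sqrt((-6640/3983 - 1905/1474) - 6713) = sqrt(-17374975/5870942 - 6713) = sqrt(-39429008621/5870942) = I*sqrt(231485422731390982)/5870942 ≈ 81.951*I)
(9015 + N) + 1/(V + 28720) = (9015 + I*sqrt(231485422731390982)/5870942) + 1/(-27100 + 28720) = (9015 + I*sqrt(231485422731390982)/5870942) + 1/1620 = 14604301/1620 + I*sqrt(231485422731390982)/5870942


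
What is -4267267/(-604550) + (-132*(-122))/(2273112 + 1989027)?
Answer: 56689784353/8027028450 ≈ 7.0624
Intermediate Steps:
-4267267/(-604550) + (-132*(-122))/(2273112 + 1989027) = -4267267*(-1/604550) + 16104/4262139 = 39881/5650 + 16104*(1/4262139) = 39881/5650 + 5368/1420713 = 56689784353/8027028450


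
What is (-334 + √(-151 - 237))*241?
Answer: -80494 + 482*I*√97 ≈ -80494.0 + 4747.1*I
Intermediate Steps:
(-334 + √(-151 - 237))*241 = (-334 + √(-388))*241 = (-334 + 2*I*√97)*241 = -80494 + 482*I*√97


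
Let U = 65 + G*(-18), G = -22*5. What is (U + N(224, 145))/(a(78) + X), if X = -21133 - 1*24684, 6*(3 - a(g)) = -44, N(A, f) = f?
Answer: -657/13742 ≈ -0.047810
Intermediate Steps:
a(g) = 31/3 (a(g) = 3 - ⅙*(-44) = 3 + 22/3 = 31/3)
G = -110
U = 2045 (U = 65 - 110*(-18) = 65 + 1980 = 2045)
X = -45817 (X = -21133 - 24684 = -45817)
(U + N(224, 145))/(a(78) + X) = (2045 + 145)/(31/3 - 45817) = 2190/(-137420/3) = 2190*(-3/137420) = -657/13742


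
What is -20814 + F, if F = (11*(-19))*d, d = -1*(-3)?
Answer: -21441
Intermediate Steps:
d = 3
F = -627 (F = (11*(-19))*3 = -209*3 = -627)
-20814 + F = -20814 - 627 = -21441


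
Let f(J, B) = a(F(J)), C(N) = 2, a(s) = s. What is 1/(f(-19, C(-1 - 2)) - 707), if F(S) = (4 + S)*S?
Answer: -1/422 ≈ -0.0023697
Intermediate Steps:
F(S) = S*(4 + S)
f(J, B) = J*(4 + J)
1/(f(-19, C(-1 - 2)) - 707) = 1/(-19*(4 - 19) - 707) = 1/(-19*(-15) - 707) = 1/(285 - 707) = 1/(-422) = -1/422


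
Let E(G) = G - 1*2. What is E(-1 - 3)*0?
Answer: 0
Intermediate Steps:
E(G) = -2 + G (E(G) = G - 2 = -2 + G)
E(-1 - 3)*0 = (-2 + (-1 - 3))*0 = (-2 - 4)*0 = -6*0 = 0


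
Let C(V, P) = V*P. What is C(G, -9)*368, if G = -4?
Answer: 13248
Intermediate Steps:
C(V, P) = P*V
C(G, -9)*368 = -9*(-4)*368 = 36*368 = 13248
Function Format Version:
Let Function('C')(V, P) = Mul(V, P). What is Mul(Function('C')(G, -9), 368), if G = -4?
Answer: 13248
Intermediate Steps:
Function('C')(V, P) = Mul(P, V)
Mul(Function('C')(G, -9), 368) = Mul(Mul(-9, -4), 368) = Mul(36, 368) = 13248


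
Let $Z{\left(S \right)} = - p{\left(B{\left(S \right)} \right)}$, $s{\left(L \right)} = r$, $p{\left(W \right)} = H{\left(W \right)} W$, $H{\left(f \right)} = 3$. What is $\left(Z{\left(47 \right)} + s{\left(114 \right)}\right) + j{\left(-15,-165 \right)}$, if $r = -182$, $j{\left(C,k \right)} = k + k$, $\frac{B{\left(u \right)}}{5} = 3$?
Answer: $-557$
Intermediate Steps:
$B{\left(u \right)} = 15$ ($B{\left(u \right)} = 5 \cdot 3 = 15$)
$j{\left(C,k \right)} = 2 k$
$p{\left(W \right)} = 3 W$
$s{\left(L \right)} = -182$
$Z{\left(S \right)} = -45$ ($Z{\left(S \right)} = - 3 \cdot 15 = \left(-1\right) 45 = -45$)
$\left(Z{\left(47 \right)} + s{\left(114 \right)}\right) + j{\left(-15,-165 \right)} = \left(-45 - 182\right) + 2 \left(-165\right) = -227 - 330 = -557$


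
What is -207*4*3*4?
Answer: -9936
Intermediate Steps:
-207*4*3*4 = -2484*4 = -207*48 = -9936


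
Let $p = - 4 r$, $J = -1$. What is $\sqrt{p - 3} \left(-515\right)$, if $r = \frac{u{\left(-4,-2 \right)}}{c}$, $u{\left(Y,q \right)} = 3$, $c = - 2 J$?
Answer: $- 1545 i \approx - 1545.0 i$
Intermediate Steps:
$c = 2$ ($c = \left(-2\right) \left(-1\right) = 2$)
$r = \frac{3}{2} \approx 1.5$
$p = -6$ ($p = \left(-4\right) \frac{3}{2} = -6$)
$\sqrt{p - 3} \left(-515\right) = \sqrt{-6 - 3} \left(-515\right) = \sqrt{-9} \left(-515\right) = 3 i \left(-515\right) = - 1545 i$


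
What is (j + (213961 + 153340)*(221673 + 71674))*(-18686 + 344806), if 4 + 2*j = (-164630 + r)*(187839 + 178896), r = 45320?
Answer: 28003621114922400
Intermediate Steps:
j = -21877576427 (j = -2 + ((-164630 + 45320)*(187839 + 178896))/2 = -2 + (-119310*366735)/2 = -2 + (½)*(-43755152850) = -2 - 21877576425 = -21877576427)
(j + (213961 + 153340)*(221673 + 71674))*(-18686 + 344806) = (-21877576427 + (213961 + 153340)*(221673 + 71674))*(-18686 + 344806) = (-21877576427 + 367301*293347)*326120 = (-21877576427 + 107746646447)*326120 = 85869070020*326120 = 28003621114922400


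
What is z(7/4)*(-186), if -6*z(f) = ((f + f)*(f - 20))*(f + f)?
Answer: -110887/16 ≈ -6930.4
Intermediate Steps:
z(f) = -2*f²*(-20 + f)/3 (z(f) = -(f + f)*(f - 20)*(f + f)/6 = -(2*f)*(-20 + f)*2*f/6 = -2*f*(-20 + f)*2*f/6 = -2*f²*(-20 + f)/3)
z(7/4)*(-186) = (2*(7/4)²*(20 - 7/4)/3)*(-186) = (2*(7*(¼))²*(20 - 7/4)/3)*(-186) = (2*(7/4)²*(20 - 1*7/4)/3)*(-186) = ((⅔)*(49/16)*(20 - 7/4))*(-186) = ((⅔)*(49/16)*(73/4))*(-186) = (3577/96)*(-186) = -110887/16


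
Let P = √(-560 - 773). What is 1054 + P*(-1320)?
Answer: 1054 - 1320*I*√1333 ≈ 1054.0 - 48194.0*I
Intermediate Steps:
P = I*√1333 (P = √(-1333) = I*√1333 ≈ 36.51*I)
1054 + P*(-1320) = 1054 + (I*√1333)*(-1320) = 1054 - 1320*I*√1333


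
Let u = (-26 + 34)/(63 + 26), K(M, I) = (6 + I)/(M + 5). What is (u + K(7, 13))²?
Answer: 3193369/1140624 ≈ 2.7997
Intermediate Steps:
K(M, I) = (6 + I)/(5 + M)
u = 8/89 ≈ 0.089888
(u + K(7, 13))² = (8/89 + (6 + 13)/(5 + 7))² = (8/89 + 19/12)² = (1787/1068)² = 3193369/1140624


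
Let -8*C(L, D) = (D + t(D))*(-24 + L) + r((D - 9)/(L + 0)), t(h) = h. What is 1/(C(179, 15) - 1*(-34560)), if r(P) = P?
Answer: 358/12164391 ≈ 2.9430e-5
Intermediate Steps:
C(L, D) = -D*(-24 + L)/4 - (-9 + D)/(8*L) (C(L, D) = -((D + D)*(-24 + L) + (D - 9)/(L + 0))/8 = -((2*D)*(-24 + L) + (-9 + D)/L)/8 = -(2*D*(-24 + L) + (-9 + D)/L)/8 = -((-9 + D)/L + 2*D*(-24 + L))/8 = -D*(-24 + L)/4 - (-9 + D)/(8*L))
1/(C(179, 15) - 1*(-34560)) = 1/((1/8)*(9 - 1*15 + 2*15*179*(24 - 1*179))/179 - 1*(-34560)) = 1/((1/8)*(1/179)*(9 - 15 + 2*15*179*(24 - 179)) + 34560) = 1/((1/8)*(1/179)*(9 - 15 + 2*15*179*(-155)) + 34560) = 1/((1/8)*(1/179)*(9 - 15 - 832350) + 34560) = 1/((1/8)*(1/179)*(-832356) + 34560) = 1/(-208089/358 + 34560) = 1/(12164391/358) = 358/12164391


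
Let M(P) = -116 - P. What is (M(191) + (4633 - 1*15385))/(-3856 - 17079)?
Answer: 11059/20935 ≈ 0.52825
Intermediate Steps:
(M(191) + (4633 - 1*15385))/(-3856 - 17079) = ((-116 - 1*191) + (4633 - 1*15385))/(-3856 - 17079) = ((-116 - 191) + (4633 - 15385))/(-20935) = (-307 - 10752)*(-1/20935) = -11059*(-1/20935) = 11059/20935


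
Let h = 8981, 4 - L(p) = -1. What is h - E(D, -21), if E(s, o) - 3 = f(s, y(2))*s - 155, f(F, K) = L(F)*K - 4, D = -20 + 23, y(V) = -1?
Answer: 9160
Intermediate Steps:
D = 3
L(p) = 5 (L(p) = 4 - 1*(-1) = 4 + 1 = 5)
f(F, K) = -4 + 5*K (f(F, K) = 5*K - 4 = -4 + 5*K)
E(s, o) = -152 - 9*s (E(s, o) = 3 + ((-4 + 5*(-1))*s - 155) = 3 + ((-4 - 5)*s - 155) = 3 + (-9*s - 155) = 3 + (-155 - 9*s) = -152 - 9*s)
h - E(D, -21) = 8981 - (-152 - 9*3) = 8981 - (-152 - 27) = 8981 - 1*(-179) = 8981 + 179 = 9160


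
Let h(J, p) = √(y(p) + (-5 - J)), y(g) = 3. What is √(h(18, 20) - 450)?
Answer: √(-450 + 2*I*√5) ≈ 0.1054 + 21.213*I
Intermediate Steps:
h(J, p) = √(-2 - J) (h(J, p) = √(3 + (-5 - J)) = √(-2 - J))
√(h(18, 20) - 450) = √(√(-2 - 1*18) - 450) = √(√(-2 - 18) - 450) = √(√(-20) - 450) = √(2*I*√5 - 450) = √(-450 + 2*I*√5)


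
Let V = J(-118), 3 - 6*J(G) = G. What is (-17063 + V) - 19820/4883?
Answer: -499439851/29298 ≈ -17047.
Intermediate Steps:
J(G) = ½ - G/6
V = 121/6 (V = ½ - ⅙*(-118) = ½ + 59/3 = 121/6 ≈ 20.167)
(-17063 + V) - 19820/4883 = (-17063 + 121/6) - 19820/4883 = -102257/6 - 19820*1/4883 = -102257/6 - 19820/4883 = -499439851/29298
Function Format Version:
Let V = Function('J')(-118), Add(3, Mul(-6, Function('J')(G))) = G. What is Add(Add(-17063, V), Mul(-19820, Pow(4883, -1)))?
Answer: Rational(-499439851, 29298) ≈ -17047.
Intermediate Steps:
Function('J')(G) = Add(Rational(1, 2), Mul(Rational(-1, 6), G))
V = Rational(121, 6) (V = Add(Rational(1, 2), Mul(Rational(-1, 6), -118)) = Add(Rational(1, 2), Rational(59, 3)) = Rational(121, 6) ≈ 20.167)
Add(Add(-17063, V), Mul(-19820, Pow(4883, -1))) = Add(Add(-17063, Rational(121, 6)), Mul(-19820, Pow(4883, -1))) = Add(Rational(-102257, 6), Mul(-19820, Rational(1, 4883))) = Add(Rational(-102257, 6), Rational(-19820, 4883)) = Rational(-499439851, 29298)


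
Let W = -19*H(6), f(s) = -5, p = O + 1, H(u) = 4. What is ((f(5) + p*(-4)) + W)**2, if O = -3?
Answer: 5329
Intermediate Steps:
p = -2 (p = -3 + 1 = -2)
W = -76 (W = -19*4 = -76)
((f(5) + p*(-4)) + W)**2 = ((-5 - 2*(-4)) - 76)**2 = ((-5 + 8) - 76)**2 = (3 - 76)**2 = (-73)**2 = 5329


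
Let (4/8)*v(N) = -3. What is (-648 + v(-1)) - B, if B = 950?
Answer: -1604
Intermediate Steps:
v(N) = -6 (v(N) = 2*(-3) = -6)
(-648 + v(-1)) - B = (-648 - 6) - 1*950 = -654 - 950 = -1604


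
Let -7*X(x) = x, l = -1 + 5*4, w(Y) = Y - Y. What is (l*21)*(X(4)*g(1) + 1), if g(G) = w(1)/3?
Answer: 399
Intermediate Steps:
w(Y) = 0
l = 19 (l = -1 + 20 = 19)
g(G) = 0 (g(G) = 0/3 = 0*(⅓) = 0)
X(x) = -x/7
(l*21)*(X(4)*g(1) + 1) = (19*21)*(-⅐*4*0 + 1) = 399*(-4/7*0 + 1) = 399*(0 + 1) = 399*1 = 399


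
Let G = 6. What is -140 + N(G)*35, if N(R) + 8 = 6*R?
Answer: 840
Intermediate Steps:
N(R) = -8 + 6*R
-140 + N(G)*35 = -140 + (-8 + 6*6)*35 = -140 + (-8 + 36)*35 = -140 + 28*35 = -140 + 980 = 840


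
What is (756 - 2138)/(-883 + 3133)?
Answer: -691/1125 ≈ -0.61422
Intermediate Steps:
(756 - 2138)/(-883 + 3133) = -1382/2250 = -1382*1/2250 = -691/1125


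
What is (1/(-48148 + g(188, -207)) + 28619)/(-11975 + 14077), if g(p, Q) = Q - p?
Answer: 694626058/51018693 ≈ 13.615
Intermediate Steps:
(1/(-48148 + g(188, -207)) + 28619)/(-11975 + 14077) = (1/(-48148 + (-207 - 1*188)) + 28619)/(-11975 + 14077) = (1/(-48148 + (-207 - 188)) + 28619)/2102 = (1/(-48148 - 395) + 28619)*(1/2102) = (1/(-48543) + 28619)*(1/2102) = (-1/48543 + 28619)*(1/2102) = (1389252116/48543)*(1/2102) = 694626058/51018693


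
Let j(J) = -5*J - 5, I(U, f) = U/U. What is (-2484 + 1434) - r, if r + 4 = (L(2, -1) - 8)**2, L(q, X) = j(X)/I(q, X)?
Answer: -1110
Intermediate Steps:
I(U, f) = 1
j(J) = -5 - 5*J
L(q, X) = -5 - 5*X (L(q, X) = (-5 - 5*X)/1 = (-5 - 5*X)*1 = -5 - 5*X)
r = 60 (r = -4 + ((-5 - 5*(-1)) - 8)**2 = -4 + ((-5 + 5) - 8)**2 = -4 + (0 - 8)**2 = -4 + (-8)**2 = -4 + 64 = 60)
(-2484 + 1434) - r = (-2484 + 1434) - 1*60 = -1050 - 60 = -1110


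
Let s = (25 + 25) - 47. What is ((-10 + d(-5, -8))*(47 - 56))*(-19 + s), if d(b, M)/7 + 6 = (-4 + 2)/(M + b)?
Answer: -95328/13 ≈ -7332.9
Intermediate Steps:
d(b, M) = -42 - 14/(M + b) (d(b, M) = -42 + 7*((-4 + 2)/(M + b)) = -42 + 7*(-2/(M + b)) = -42 - 14/(M + b))
s = 3 (s = 50 - 47 = 3)
((-10 + d(-5, -8))*(47 - 56))*(-19 + s) = ((-10 + 14*(-1 - 3*(-8) - 3*(-5))/(-8 - 5))*(47 - 56))*(-19 + 3) = ((-10 + 14*(-1 + 24 + 15)/(-13))*(-9))*(-16) = ((-10 + 14*(-1/13)*38)*(-9))*(-16) = ((-10 - 532/13)*(-9))*(-16) = -662/13*(-9)*(-16) = (5958/13)*(-16) = -95328/13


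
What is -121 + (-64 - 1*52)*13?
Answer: -1629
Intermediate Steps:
-121 + (-64 - 1*52)*13 = -121 + (-64 - 52)*13 = -121 - 116*13 = -121 - 1508 = -1629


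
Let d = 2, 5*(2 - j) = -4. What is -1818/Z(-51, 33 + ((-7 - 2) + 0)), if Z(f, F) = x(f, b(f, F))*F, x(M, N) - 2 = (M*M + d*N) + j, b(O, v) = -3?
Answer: -505/17332 ≈ -0.029137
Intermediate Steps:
j = 14/5 (j = 2 - ⅕*(-4) = 2 + ⅘ = 14/5 ≈ 2.8000)
x(M, N) = 24/5 + M² + 2*N (x(M, N) = 2 + ((M*M + 2*N) + 14/5) = 2 + ((M² + 2*N) + 14/5) = 2 + (14/5 + M² + 2*N) = 24/5 + M² + 2*N)
Z(f, F) = F*(-6/5 + f²) (Z(f, F) = (24/5 + f² + 2*(-3))*F = (24/5 + f² - 6)*F = (-6/5 + f²)*F = F*(-6/5 + f²))
-1818/Z(-51, 33 + ((-7 - 2) + 0)) = -1818*5/((-6 + 5*(-51)²)*(33 + ((-7 - 2) + 0))) = -1818*5/((-6 + 5*2601)*(33 + (-9 + 0))) = -1818*5/((-6 + 13005)*(33 - 9)) = -1818/((⅕)*24*12999) = -1818/311976/5 = -1818*5/311976 = -505/17332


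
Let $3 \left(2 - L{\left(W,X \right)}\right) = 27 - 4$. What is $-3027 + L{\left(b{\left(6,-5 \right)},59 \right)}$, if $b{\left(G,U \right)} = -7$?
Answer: $- \frac{9098}{3} \approx -3032.7$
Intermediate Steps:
$L{\left(W,X \right)} = - \frac{17}{3}$ ($L{\left(W,X \right)} = 2 - \frac{27 - 4}{3} = 2 - \frac{23}{3} = - \frac{17}{3}$)
$-3027 + L{\left(b{\left(6,-5 \right)},59 \right)} = -3027 - \frac{17}{3} = - \frac{9098}{3}$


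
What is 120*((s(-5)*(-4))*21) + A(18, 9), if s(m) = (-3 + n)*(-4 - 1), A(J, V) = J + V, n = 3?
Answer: 27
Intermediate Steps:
s(m) = 0 (s(m) = (-3 + 3)*(-4 - 1) = 0*(-5) = 0)
120*((s(-5)*(-4))*21) + A(18, 9) = 120*((0*(-4))*21) + (18 + 9) = 120*(0*21) + 27 = 120*0 + 27 = 0 + 27 = 27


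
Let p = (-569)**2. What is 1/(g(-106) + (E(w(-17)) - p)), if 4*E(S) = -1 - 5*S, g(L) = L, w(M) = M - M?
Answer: -4/1295469 ≈ -3.0877e-6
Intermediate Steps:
w(M) = 0
E(S) = -1/4 - 5*S/4 (E(S) = (-1 - 5*S)/4 = -1/4 - 5*S/4)
p = 323761
1/(g(-106) + (E(w(-17)) - p)) = 1/(-106 + ((-1/4 - 5/4*0) - 1*323761)) = 1/(-106 + ((-1/4 + 0) - 323761)) = 1/(-106 + (-1/4 - 323761)) = 1/(-106 - 1295045/4) = 1/(-1295469/4) = -4/1295469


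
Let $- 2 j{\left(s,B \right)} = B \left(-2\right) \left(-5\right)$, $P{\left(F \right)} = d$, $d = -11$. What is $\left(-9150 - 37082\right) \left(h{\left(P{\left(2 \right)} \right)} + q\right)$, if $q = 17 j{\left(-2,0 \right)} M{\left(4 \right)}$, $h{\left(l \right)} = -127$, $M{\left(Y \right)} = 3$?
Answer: $5871464$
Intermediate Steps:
$P{\left(F \right)} = -11$
$j{\left(s,B \right)} = - 5 B$ ($j{\left(s,B \right)} = - \frac{B \left(-2\right) \left(-5\right)}{2} = - \frac{- 2 B \left(-5\right)}{2} = - \frac{10 B}{2} = - 5 B$)
$q = 0$ ($q = 17 \left(\left(-5\right) 0\right) 3 = 17 \cdot 0 \cdot 3 = 0 \cdot 3 = 0$)
$\left(-9150 - 37082\right) \left(h{\left(P{\left(2 \right)} \right)} + q\right) = \left(-9150 - 37082\right) \left(-127 + 0\right) = \left(-46232\right) \left(-127\right) = 5871464$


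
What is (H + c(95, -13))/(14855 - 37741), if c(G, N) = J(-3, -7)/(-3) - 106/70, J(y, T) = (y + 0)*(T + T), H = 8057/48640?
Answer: 1045181/1558445056 ≈ 0.00067066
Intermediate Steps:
H = 8057/48640 (H = 8057*(1/48640) = 8057/48640 ≈ 0.16565)
J(y, T) = 2*T*y (J(y, T) = y*(2*T) = 2*T*y)
c(G, N) = -543/35 (c(G, N) = (2*(-7)*(-3))/(-3) - 106/70 = 42*(-1/3) - 106*1/70 = -14 - 53/35 = -543/35)
(H + c(95, -13))/(14855 - 37741) = (8057/48640 - 543/35)/(14855 - 37741) = -1045181/68096/(-22886) = -1045181/68096*(-1/22886) = 1045181/1558445056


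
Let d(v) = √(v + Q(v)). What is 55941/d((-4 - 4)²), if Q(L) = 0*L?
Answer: 55941/8 ≈ 6992.6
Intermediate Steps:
Q(L) = 0
d(v) = √v (d(v) = √(v + 0) = √v)
55941/d((-4 - 4)²) = 55941/(√((-4 - 4)²)) = 55941/(√((-8)²)) = 55941/(√64) = 55941/8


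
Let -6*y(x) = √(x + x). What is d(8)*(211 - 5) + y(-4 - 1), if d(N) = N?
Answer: 1648 - I*√10/6 ≈ 1648.0 - 0.52705*I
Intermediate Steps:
y(x) = -√2*√x/6 (y(x) = -√(x + x)/6 = -√2*√x/6)
d(8)*(211 - 5) + y(-4 - 1) = 8*(211 - 5) - √2*√(-4 - 1)/6 = 8*206 - √2*√(-5)/6 = 1648 - √2*I*√5/6 = 1648 - I*√10/6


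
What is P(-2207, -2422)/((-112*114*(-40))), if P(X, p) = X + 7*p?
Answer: -6387/170240 ≈ -0.037518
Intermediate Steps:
P(-2207, -2422)/((-112*114*(-40))) = (-2207 + 7*(-2422))/((-112*114*(-40))) = (-2207 - 16954)/((-12768*(-40))) = -19161/510720 = -19161*1/510720 = -6387/170240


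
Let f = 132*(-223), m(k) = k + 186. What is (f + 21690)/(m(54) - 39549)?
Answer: 2582/13103 ≈ 0.19705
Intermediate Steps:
m(k) = 186 + k
f = -29436
(f + 21690)/(m(54) - 39549) = (-29436 + 21690)/((186 + 54) - 39549) = -7746/(240 - 39549) = -7746/(-39309) = -7746*(-1/39309) = 2582/13103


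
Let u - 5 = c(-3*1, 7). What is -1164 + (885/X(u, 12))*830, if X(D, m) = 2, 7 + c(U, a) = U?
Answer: 366111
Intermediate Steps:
c(U, a) = -7 + U
u = -5 (u = 5 + (-7 - 3*1) = 5 + (-7 - 3) = 5 - 10 = -5)
-1164 + (885/X(u, 12))*830 = -1164 + (885/2)*830 = -1164 + 367275 = 366111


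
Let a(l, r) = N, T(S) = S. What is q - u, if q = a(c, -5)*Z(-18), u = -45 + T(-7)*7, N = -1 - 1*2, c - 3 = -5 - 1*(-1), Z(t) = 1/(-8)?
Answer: 755/8 ≈ 94.375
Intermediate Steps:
Z(t) = -⅛
c = -1 (c = 3 + (-5 - 1*(-1)) = 3 + (-5 + 1) = 3 - 4 = -1)
N = -3 (N = -1 - 2 = -3)
a(l, r) = -3
u = -94 (u = -45 - 7*7 = -45 - 49 = -94)
q = 3/8 (q = -3*(-⅛) = 3/8 ≈ 0.37500)
q - u = 3/8 - 1*(-94) = 3/8 + 94 = 755/8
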